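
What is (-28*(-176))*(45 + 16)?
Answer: 300608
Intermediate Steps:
(-28*(-176))*(45 + 16) = 4928*61 = 300608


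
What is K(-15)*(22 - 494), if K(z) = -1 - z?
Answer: -6608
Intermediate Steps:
K(-15)*(22 - 494) = (-1 - 1*(-15))*(22 - 494) = (-1 + 15)*(-472) = 14*(-472) = -6608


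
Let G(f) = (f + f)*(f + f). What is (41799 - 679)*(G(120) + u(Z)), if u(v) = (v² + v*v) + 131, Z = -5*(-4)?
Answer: 2406794720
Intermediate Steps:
Z = 20
G(f) = 4*f² (G(f) = (2*f)*(2*f) = 4*f²)
u(v) = 131 + 2*v² (u(v) = (v² + v²) + 131 = 2*v² + 131 = 131 + 2*v²)
(41799 - 679)*(G(120) + u(Z)) = (41799 - 679)*(4*120² + (131 + 2*20²)) = 41120*(4*14400 + (131 + 2*400)) = 41120*(57600 + (131 + 800)) = 41120*(57600 + 931) = 41120*58531 = 2406794720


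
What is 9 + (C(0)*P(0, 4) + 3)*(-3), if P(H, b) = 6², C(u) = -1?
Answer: 108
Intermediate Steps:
P(H, b) = 36
9 + (C(0)*P(0, 4) + 3)*(-3) = 9 + (-1*36 + 3)*(-3) = 9 + (-36 + 3)*(-3) = 9 - 33*(-3) = 9 + 99 = 108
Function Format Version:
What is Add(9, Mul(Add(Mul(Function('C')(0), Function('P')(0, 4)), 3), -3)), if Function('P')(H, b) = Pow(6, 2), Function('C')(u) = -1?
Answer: 108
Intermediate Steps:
Function('P')(H, b) = 36
Add(9, Mul(Add(Mul(Function('C')(0), Function('P')(0, 4)), 3), -3)) = Add(9, Mul(Add(Mul(-1, 36), 3), -3)) = Add(9, Mul(Add(-36, 3), -3)) = Add(9, Mul(-33, -3)) = Add(9, 99) = 108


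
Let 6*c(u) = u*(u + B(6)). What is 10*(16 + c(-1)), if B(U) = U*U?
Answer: 305/3 ≈ 101.67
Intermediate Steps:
B(U) = U**2
c(u) = u*(36 + u)/6 (c(u) = (u*(u + 6**2))/6 = (u*(u + 36))/6 = (u*(36 + u))/6 = u*(36 + u)/6)
10*(16 + c(-1)) = 10*(16 + (1/6)*(-1)*(36 - 1)) = 10*(16 + (1/6)*(-1)*35) = 10*(16 - 35/6) = 10*(61/6) = 305/3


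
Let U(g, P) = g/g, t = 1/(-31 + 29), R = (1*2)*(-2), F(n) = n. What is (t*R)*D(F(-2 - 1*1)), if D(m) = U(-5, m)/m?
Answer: -⅔ ≈ -0.66667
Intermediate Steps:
R = -4 (R = 2*(-2) = -4)
t = -½ (t = 1/(-2) = -½ ≈ -0.50000)
U(g, P) = 1
D(m) = 1/m
(t*R)*D(F(-2 - 1*1)) = (-½*(-4))/(-2 - 1*1) = 2/(-2 - 1) = 2/(-3) = 2*(-⅓) = -⅔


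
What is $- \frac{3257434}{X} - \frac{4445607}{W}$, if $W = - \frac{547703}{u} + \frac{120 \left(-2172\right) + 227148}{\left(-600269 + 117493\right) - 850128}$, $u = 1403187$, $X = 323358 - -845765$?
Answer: $\frac{2430220080387370506804064}{199639437782863621} \approx 1.2173 \cdot 10^{7}$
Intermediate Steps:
$X = 1169123$ ($X = 323358 + 845765 = 1169123$)
$W = - \frac{170759995127}{467578391262}$ ($W = - \frac{547703}{1403187} + \frac{120 \left(-2172\right) + 227148}{\left(-600269 + 117493\right) - 850128} = \left(-547703\right) \frac{1}{1403187} + \frac{-260640 + 227148}{-482776 - 850128} = - \frac{547703}{1403187} - \frac{33492}{-1332904} = - \frac{547703}{1403187} - - \frac{8373}{333226} = - \frac{547703}{1403187} + \frac{8373}{333226} = - \frac{170759995127}{467578391262} \approx -0.3652$)
$- \frac{3257434}{X} - \frac{4445607}{W} = - \frac{3257434}{1169123} - \frac{4445607}{- \frac{170759995127}{467578391262}} = \left(-3257434\right) \frac{1}{1169123} - - \frac{2078669769243086034}{170759995127} = - \frac{3257434}{1169123} + \frac{2078669769243086034}{170759995127} = \frac{2430220080387370506804064}{199639437782863621}$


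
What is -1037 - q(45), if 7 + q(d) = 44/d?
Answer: -46394/45 ≈ -1031.0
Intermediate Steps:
q(d) = -7 + 44/d
-1037 - q(45) = -1037 - (-7 + 44/45) = -1037 - 1*(-271/45) = -1037 + 271/45 = -46394/45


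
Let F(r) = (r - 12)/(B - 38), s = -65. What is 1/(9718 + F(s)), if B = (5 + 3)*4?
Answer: 6/58385 ≈ 0.00010277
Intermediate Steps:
B = 32 (B = 8*4 = 32)
F(r) = 2 - r/6 (F(r) = (r - 12)/(32 - 38) = (-12 + r)/(-6) = (-12 + r)*(-1/6) = 2 - r/6)
1/(9718 + F(s)) = 1/(9718 + (2 - 1/6*(-65))) = 1/(9718 + (2 + 65/6)) = 1/(9718 + 77/6) = 1/(58385/6) = 6/58385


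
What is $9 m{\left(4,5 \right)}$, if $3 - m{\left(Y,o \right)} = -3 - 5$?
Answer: $99$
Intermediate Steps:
$m{\left(Y,o \right)} = 11$ ($m{\left(Y,o \right)} = 3 - \left(-3 - 5\right) = 3 - -8 = 3 + 8 = 11$)
$9 m{\left(4,5 \right)} = 9 \cdot 11 = 99$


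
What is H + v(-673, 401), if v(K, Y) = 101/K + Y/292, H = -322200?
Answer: -63317214819/196516 ≈ -3.2220e+5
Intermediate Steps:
v(K, Y) = 101/K + Y/292 (v(K, Y) = 101/K + Y*(1/292) = 101/K + Y/292)
H + v(-673, 401) = -322200 + (101/(-673) + (1/292)*401) = -322200 + (101*(-1/673) + 401/292) = -322200 + (-101/673 + 401/292) = -322200 + 240381/196516 = -63317214819/196516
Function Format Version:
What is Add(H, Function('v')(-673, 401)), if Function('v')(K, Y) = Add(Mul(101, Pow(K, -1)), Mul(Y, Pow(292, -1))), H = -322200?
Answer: Rational(-63317214819, 196516) ≈ -3.2220e+5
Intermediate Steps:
Function('v')(K, Y) = Add(Mul(101, Pow(K, -1)), Mul(Rational(1, 292), Y)) (Function('v')(K, Y) = Add(Mul(101, Pow(K, -1)), Mul(Y, Rational(1, 292))) = Add(Mul(101, Pow(K, -1)), Mul(Rational(1, 292), Y)))
Add(H, Function('v')(-673, 401)) = Add(-322200, Add(Mul(101, Pow(-673, -1)), Mul(Rational(1, 292), 401))) = Add(-322200, Add(Mul(101, Rational(-1, 673)), Rational(401, 292))) = Add(-322200, Add(Rational(-101, 673), Rational(401, 292))) = Add(-322200, Rational(240381, 196516)) = Rational(-63317214819, 196516)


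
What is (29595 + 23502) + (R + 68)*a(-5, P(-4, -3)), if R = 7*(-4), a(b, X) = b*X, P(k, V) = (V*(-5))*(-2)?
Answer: 59097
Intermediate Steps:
P(k, V) = 10*V (P(k, V) = -5*V*(-2) = 10*V)
a(b, X) = X*b
R = -28
(29595 + 23502) + (R + 68)*a(-5, P(-4, -3)) = (29595 + 23502) + (-28 + 68)*((10*(-3))*(-5)) = 53097 + 40*(-30*(-5)) = 53097 + 40*150 = 53097 + 6000 = 59097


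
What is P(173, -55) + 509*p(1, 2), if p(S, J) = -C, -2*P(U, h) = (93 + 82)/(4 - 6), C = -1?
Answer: 2211/4 ≈ 552.75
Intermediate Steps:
P(U, h) = 175/4 (P(U, h) = -(93 + 82)/(2*(4 - 6)) = -175/(2*(-2)) = -175*(-1)/(2*2) = -½*(-175/2) = 175/4)
p(S, J) = 1 (p(S, J) = -1*(-1) = 1)
P(173, -55) + 509*p(1, 2) = 175/4 + 509*1 = 175/4 + 509 = 2211/4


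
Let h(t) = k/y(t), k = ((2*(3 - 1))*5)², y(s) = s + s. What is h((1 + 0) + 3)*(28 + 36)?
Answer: 3200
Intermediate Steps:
y(s) = 2*s
k = 400 (k = ((2*2)*5)² = (4*5)² = 20² = 400)
h(t) = 200/t (h(t) = 400/((2*t)) = 400*(1/(2*t)) = 200/t)
h((1 + 0) + 3)*(28 + 36) = (200/((1 + 0) + 3))*(28 + 36) = (200/(1 + 3))*64 = (200/4)*64 = (200*(¼))*64 = 50*64 = 3200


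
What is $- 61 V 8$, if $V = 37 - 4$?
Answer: $-16104$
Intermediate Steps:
$V = 33$
$- 61 V 8 = \left(-61\right) 33 \cdot 8 = \left(-2013\right) 8 = -16104$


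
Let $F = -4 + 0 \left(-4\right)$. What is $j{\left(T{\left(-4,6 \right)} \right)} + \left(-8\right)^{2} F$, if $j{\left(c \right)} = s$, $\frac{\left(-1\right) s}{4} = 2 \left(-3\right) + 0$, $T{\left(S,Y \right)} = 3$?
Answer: $-232$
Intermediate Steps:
$s = 24$ ($s = - 4 \left(2 \left(-3\right) + 0\right) = - 4 \left(-6 + 0\right) = \left(-4\right) \left(-6\right) = 24$)
$j{\left(c \right)} = 24$
$F = -4$ ($F = -4 + 0 = -4$)
$j{\left(T{\left(-4,6 \right)} \right)} + \left(-8\right)^{2} F = 24 + \left(-8\right)^{2} \left(-4\right) = 24 + 64 \left(-4\right) = 24 - 256 = -232$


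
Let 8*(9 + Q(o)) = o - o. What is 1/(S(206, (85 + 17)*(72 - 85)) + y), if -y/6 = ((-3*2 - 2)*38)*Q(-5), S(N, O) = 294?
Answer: -1/16122 ≈ -6.2027e-5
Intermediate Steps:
Q(o) = -9 (Q(o) = -9 + (o - o)/8 = -9 + (⅛)*0 = -9 + 0 = -9)
y = -16416 (y = -6*(-3*2 - 2)*38*(-9) = -6*(-6 - 2)*38*(-9) = -6*(-8*38)*(-9) = -(-1824)*(-9) = -6*2736 = -16416)
1/(S(206, (85 + 17)*(72 - 85)) + y) = 1/(294 - 16416) = 1/(-16122) = -1/16122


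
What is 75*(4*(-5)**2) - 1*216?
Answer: 7284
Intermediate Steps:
75*(4*(-5)**2) - 1*216 = 75*(4*25) - 216 = 75*100 - 216 = 7500 - 216 = 7284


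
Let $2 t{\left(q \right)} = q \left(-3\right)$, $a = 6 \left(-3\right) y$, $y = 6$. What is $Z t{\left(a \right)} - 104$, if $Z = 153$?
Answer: $24682$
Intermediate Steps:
$a = -108$ ($a = 6 \left(-3\right) 6 = \left(-18\right) 6 = -108$)
$t{\left(q \right)} = - \frac{3 q}{2}$ ($t{\left(q \right)} = \frac{q \left(-3\right)}{2} = \frac{\left(-3\right) q}{2} = - \frac{3 q}{2}$)
$Z t{\left(a \right)} - 104 = 153 \left(\left(- \frac{3}{2}\right) \left(-108\right)\right) - 104 = 153 \cdot 162 - 104 = 24786 - 104 = 24682$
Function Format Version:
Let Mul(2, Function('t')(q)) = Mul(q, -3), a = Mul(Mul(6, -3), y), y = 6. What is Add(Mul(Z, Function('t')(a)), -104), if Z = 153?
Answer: 24682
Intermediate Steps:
a = -108 (a = Mul(Mul(6, -3), 6) = Mul(-18, 6) = -108)
Function('t')(q) = Mul(Rational(-3, 2), q) (Function('t')(q) = Mul(Rational(1, 2), Mul(q, -3)) = Mul(Rational(1, 2), Mul(-3, q)) = Mul(Rational(-3, 2), q))
Add(Mul(Z, Function('t')(a)), -104) = Add(Mul(153, Mul(Rational(-3, 2), -108)), -104) = Add(Mul(153, 162), -104) = Add(24786, -104) = 24682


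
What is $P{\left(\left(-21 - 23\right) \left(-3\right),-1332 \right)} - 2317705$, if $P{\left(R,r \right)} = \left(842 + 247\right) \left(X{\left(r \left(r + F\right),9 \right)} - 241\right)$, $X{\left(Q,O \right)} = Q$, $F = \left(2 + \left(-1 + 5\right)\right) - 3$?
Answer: $1925198138$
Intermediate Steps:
$F = 3$ ($F = \left(2 + 4\right) - 3 = 6 - 3 = 3$)
$P{\left(R,r \right)} = -262449 + 1089 r \left(3 + r\right)$ ($P{\left(R,r \right)} = \left(842 + 247\right) \left(r \left(r + 3\right) - 241\right) = 1089 \left(r \left(3 + r\right) - 241\right) = 1089 \left(-241 + r \left(3 + r\right)\right) = -262449 + 1089 r \left(3 + r\right)$)
$P{\left(\left(-21 - 23\right) \left(-3\right),-1332 \right)} - 2317705 = \left(-262449 + 1089 \left(-1332\right) \left(3 - 1332\right)\right) - 2317705 = \left(-262449 + 1089 \left(-1332\right) \left(-1329\right)\right) - 2317705 = \left(-262449 + 1927778292\right) - 2317705 = 1927515843 - 2317705 = 1925198138$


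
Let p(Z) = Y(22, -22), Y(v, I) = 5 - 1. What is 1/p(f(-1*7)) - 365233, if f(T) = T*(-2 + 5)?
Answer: -1460931/4 ≈ -3.6523e+5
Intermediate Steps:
f(T) = 3*T (f(T) = T*3 = 3*T)
Y(v, I) = 4
p(Z) = 4
1/p(f(-1*7)) - 365233 = 1/4 - 365233 = ¼ - 365233 = -1460931/4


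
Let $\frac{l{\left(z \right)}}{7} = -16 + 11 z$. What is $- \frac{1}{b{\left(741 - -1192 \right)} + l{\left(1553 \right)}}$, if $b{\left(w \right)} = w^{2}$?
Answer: $- \frac{1}{3855958} \approx -2.5934 \cdot 10^{-7}$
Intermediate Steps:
$l{\left(z \right)} = -112 + 77 z$ ($l{\left(z \right)} = 7 \left(-16 + 11 z\right) = -112 + 77 z$)
$- \frac{1}{b{\left(741 - -1192 \right)} + l{\left(1553 \right)}} = - \frac{1}{\left(741 - -1192\right)^{2} + \left(-112 + 77 \cdot 1553\right)} = - \frac{1}{\left(741 + 1192\right)^{2} + \left(-112 + 119581\right)} = - \frac{1}{1933^{2} + 119469} = - \frac{1}{3736489 + 119469} = - \frac{1}{3855958}$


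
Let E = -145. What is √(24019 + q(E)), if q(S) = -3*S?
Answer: √24454 ≈ 156.38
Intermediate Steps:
√(24019 + q(E)) = √(24019 - 3*(-145)) = √(24019 + 435) = √24454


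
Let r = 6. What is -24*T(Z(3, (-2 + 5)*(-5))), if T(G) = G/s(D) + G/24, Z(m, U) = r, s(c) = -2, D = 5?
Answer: 66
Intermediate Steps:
Z(m, U) = 6
T(G) = -11*G/24 (T(G) = G/(-2) + G/24 = G*(-1/2) + G*(1/24) = -G/2 + G/24 = -11*G/24)
-24*T(Z(3, (-2 + 5)*(-5))) = -(-11)*6 = -24*(-11/4) = 66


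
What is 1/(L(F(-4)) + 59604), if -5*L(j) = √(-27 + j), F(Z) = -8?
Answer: 298020/17763184087 + I*√35/17763184087 ≈ 1.6777e-5 + 3.3305e-10*I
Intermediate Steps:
L(j) = -√(-27 + j)/5
1/(L(F(-4)) + 59604) = 1/(-√(-27 - 8)/5 + 59604) = 1/(-I*√35/5 + 59604) = 1/(59604 - I*√35/5)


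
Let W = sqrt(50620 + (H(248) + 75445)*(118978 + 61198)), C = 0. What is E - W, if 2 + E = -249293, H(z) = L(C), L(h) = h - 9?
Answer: -249295 - 2*sqrt(3397951839) ≈ -3.6588e+5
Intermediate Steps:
L(h) = -9 + h
H(z) = -9 (H(z) = -9 + 0 = -9)
E = -249295 (E = -2 - 249293 = -249295)
W = 2*sqrt(3397951839) (W = sqrt(50620 + (-9 + 75445)*(118978 + 61198)) = sqrt(50620 + 75436*180176) = sqrt(50620 + 13591756736) = sqrt(13591807356) = 2*sqrt(3397951839) ≈ 1.1658e+5)
E - W = -249295 - 2*sqrt(3397951839)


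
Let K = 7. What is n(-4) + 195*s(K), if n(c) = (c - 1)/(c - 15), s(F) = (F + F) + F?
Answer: 77810/19 ≈ 4095.3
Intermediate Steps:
s(F) = 3*F (s(F) = 2*F + F = 3*F)
n(c) = (-1 + c)/(-15 + c)
n(-4) + 195*s(K) = (-1 - 4)/(-15 - 4) + 195*(3*7) = -5/(-19) + 195*21 = -1/19*(-5) + 4095 = 5/19 + 4095 = 77810/19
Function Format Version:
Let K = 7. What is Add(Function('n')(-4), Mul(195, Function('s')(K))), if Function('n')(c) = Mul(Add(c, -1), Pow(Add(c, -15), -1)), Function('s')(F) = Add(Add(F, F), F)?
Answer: Rational(77810, 19) ≈ 4095.3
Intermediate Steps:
Function('s')(F) = Mul(3, F) (Function('s')(F) = Add(Mul(2, F), F) = Mul(3, F))
Function('n')(c) = Mul(Pow(Add(-15, c), -1), Add(-1, c)) (Function('n')(c) = Mul(Add(-1, c), Pow(Add(-15, c), -1)) = Mul(Pow(Add(-15, c), -1), Add(-1, c)))
Add(Function('n')(-4), Mul(195, Function('s')(K))) = Add(Mul(Pow(Add(-15, -4), -1), Add(-1, -4)), Mul(195, Mul(3, 7))) = Add(Mul(Pow(-19, -1), -5), Mul(195, 21)) = Add(Mul(Rational(-1, 19), -5), 4095) = Add(Rational(5, 19), 4095) = Rational(77810, 19)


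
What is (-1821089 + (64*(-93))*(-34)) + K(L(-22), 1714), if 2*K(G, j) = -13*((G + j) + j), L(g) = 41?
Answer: -3282539/2 ≈ -1.6413e+6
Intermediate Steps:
K(G, j) = -13*j - 13*G/2 (K(G, j) = (-13*((G + j) + j))/2 = (-13*(G + 2*j))/2 = (-26*j - 13*G)/2 = -13*j - 13*G/2)
(-1821089 + (64*(-93))*(-34)) + K(L(-22), 1714) = (-1821089 + (64*(-93))*(-34)) + (-13*1714 - 13/2*41) = (-1821089 - 5952*(-34)) + (-22282 - 533/2) = (-1821089 + 202368) - 45097/2 = -1618721 - 45097/2 = -3282539/2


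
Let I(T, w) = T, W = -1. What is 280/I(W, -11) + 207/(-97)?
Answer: -27367/97 ≈ -282.13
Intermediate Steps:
280/I(W, -11) + 207/(-97) = 280/(-1) + 207/(-97) = 280*(-1) + 207*(-1/97) = -280 - 207/97 = -27367/97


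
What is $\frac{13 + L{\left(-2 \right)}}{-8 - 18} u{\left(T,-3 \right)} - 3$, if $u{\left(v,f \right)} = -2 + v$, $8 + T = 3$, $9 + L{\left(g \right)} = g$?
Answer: $- \frac{32}{13} \approx -2.4615$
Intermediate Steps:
$L{\left(g \right)} = -9 + g$
$T = -5$ ($T = -8 + 3 = -5$)
$\frac{13 + L{\left(-2 \right)}}{-8 - 18} u{\left(T,-3 \right)} - 3 = \frac{13 - 11}{-8 - 18} \left(-2 - 5\right) - 3 = \frac{13 - 11}{-26} \left(-7\right) - 3 = 2 \left(- \frac{1}{26}\right) \left(-7\right) - 3 = \left(- \frac{1}{13}\right) \left(-7\right) - 3 = \frac{7}{13} - 3 = - \frac{32}{13}$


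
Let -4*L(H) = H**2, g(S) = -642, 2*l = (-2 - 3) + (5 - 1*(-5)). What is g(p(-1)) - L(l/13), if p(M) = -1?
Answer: -1735943/2704 ≈ -641.99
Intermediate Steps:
l = 5/2 (l = ((-2 - 3) + (5 - 1*(-5)))/2 = (-5 + (5 + 5))/2 = (-5 + 10)/2 = (1/2)*5 = 5/2 ≈ 2.5000)
L(H) = -H**2/4
g(p(-1)) - L(l/13) = -642 - (-1)*((5/2)/13)**2/4 = -642 - (-1)*((5/2)*(1/13))**2/4 = -642 - (-1)*(5/26)**2/4 = -642 - (-1)*25/(4*676) = -642 - 1*(-25/2704) = -642 + 25/2704 = -1735943/2704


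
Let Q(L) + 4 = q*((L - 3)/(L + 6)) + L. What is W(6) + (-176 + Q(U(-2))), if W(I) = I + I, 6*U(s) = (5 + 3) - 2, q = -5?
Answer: -1159/7 ≈ -165.57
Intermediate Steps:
U(s) = 1 (U(s) = ((5 + 3) - 2)/6 = (8 - 2)/6 = (1/6)*6 = 1)
W(I) = 2*I
Q(L) = -4 + L - 5*(-3 + L)/(6 + L) (Q(L) = -4 + (-5*(L - 3)/(L + 6) + L) = -4 + (-5*(-3 + L)/(6 + L) + L) = -4 + (L - 5*(-3 + L)/(6 + L)) = -4 + L - 5*(-3 + L)/(6 + L))
W(6) + (-176 + Q(U(-2))) = 2*6 + (-176 + (-9 + 1**2 - 3*1)/(6 + 1)) = 12 + (-176 + (-9 + 1 - 3)/7) = 12 + (-176 + (1/7)*(-11)) = 12 + (-176 - 11/7) = 12 - 1243/7 = -1159/7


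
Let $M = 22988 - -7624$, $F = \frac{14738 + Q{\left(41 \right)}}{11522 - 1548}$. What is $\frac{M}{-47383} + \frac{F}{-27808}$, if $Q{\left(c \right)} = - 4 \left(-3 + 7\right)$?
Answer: $- \frac{4245574905815}{6571003175968} \approx -0.64611$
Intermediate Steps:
$Q{\left(c \right)} = -16$ ($Q{\left(c \right)} = \left(-4\right) 4 = -16$)
$F = \frac{7361}{4987}$ ($F = \frac{14738 - 16}{11522 - 1548} = \frac{14722}{11522 - 1548} = \frac{14722}{9974} = 14722 \cdot \frac{1}{9974} = \frac{7361}{4987} \approx 1.476$)
$M = 30612$ ($M = 22988 + 7624 = 30612$)
$\frac{M}{-47383} + \frac{F}{-27808} = \frac{30612}{-47383} + \frac{7361}{4987 \left(-27808\right)} = 30612 \left(- \frac{1}{47383}\right) + \frac{7361}{4987} \left(- \frac{1}{27808}\right) = - \frac{30612}{47383} - \frac{7361}{138678496} = - \frac{4245574905815}{6571003175968}$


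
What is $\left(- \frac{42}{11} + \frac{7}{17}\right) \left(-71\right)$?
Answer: $\frac{45227}{187} \approx 241.86$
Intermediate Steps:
$\left(- \frac{42}{11} + \frac{7}{17}\right) \left(-71\right) = \left(- \frac{637}{187}\right) \left(-71\right) = \frac{45227}{187}$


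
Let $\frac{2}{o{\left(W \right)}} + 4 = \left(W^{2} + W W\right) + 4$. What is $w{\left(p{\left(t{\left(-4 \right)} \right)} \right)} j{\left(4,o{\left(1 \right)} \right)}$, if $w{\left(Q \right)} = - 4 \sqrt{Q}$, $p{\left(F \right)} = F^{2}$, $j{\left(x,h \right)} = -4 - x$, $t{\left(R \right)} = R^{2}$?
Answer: $512$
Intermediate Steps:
$o{\left(W \right)} = \frac{1}{W^{2}}$ ($o{\left(W \right)} = \frac{2}{-4 + \left(\left(W^{2} + W W\right) + 4\right)} = \frac{2}{-4 + \left(\left(W^{2} + W^{2}\right) + 4\right)} = \frac{2}{-4 + \left(2 W^{2} + 4\right)} = \frac{2}{-4 + \left(4 + 2 W^{2}\right)} = \frac{2}{2 W^{2}} = 2 \frac{1}{2 W^{2}} = \frac{1}{W^{2}}$)
$w{\left(p{\left(t{\left(-4 \right)} \right)} \right)} j{\left(4,o{\left(1 \right)} \right)} = - 4 \sqrt{\left(\left(-4\right)^{2}\right)^{2}} \left(-4 - 4\right) = - 4 \sqrt{16^{2}} \left(-4 - 4\right) = - 4 \sqrt{256} \left(-8\right) = \left(-4\right) 16 \left(-8\right) = \left(-64\right) \left(-8\right) = 512$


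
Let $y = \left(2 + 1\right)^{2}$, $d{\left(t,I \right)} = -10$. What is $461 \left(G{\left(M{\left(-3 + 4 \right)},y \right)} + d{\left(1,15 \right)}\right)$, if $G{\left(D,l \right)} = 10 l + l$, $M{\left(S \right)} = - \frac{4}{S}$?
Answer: $41029$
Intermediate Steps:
$y = 9$ ($y = 3^{2} = 9$)
$G{\left(D,l \right)} = 11 l$
$461 \left(G{\left(M{\left(-3 + 4 \right)},y \right)} + d{\left(1,15 \right)}\right) = 461 \left(11 \cdot 9 - 10\right) = 461 \left(99 - 10\right) = 461 \cdot 89 = 41029$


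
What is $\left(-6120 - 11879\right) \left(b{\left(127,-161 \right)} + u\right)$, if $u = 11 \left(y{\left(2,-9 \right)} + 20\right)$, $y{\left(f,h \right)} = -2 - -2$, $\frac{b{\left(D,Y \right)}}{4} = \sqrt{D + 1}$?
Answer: $-3959780 - 575968 \sqrt{2} \approx -4.7743 \cdot 10^{6}$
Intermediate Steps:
$b{\left(D,Y \right)} = 4 \sqrt{1 + D}$ ($b{\left(D,Y \right)} = 4 \sqrt{D + 1} = 4 \sqrt{1 + D}$)
$y{\left(f,h \right)} = 0$ ($y{\left(f,h \right)} = -2 + \left(-2 + 4\right) = -2 + 2 = 0$)
$u = 220$ ($u = 11 \left(0 + 20\right) = 11 \cdot 20 = 220$)
$\left(-6120 - 11879\right) \left(b{\left(127,-161 \right)} + u\right) = \left(-6120 - 11879\right) \left(4 \sqrt{1 + 127} + 220\right) = - 17999 \left(4 \sqrt{128} + 220\right) = - 17999 \left(4 \cdot 8 \sqrt{2} + 220\right) = - 17999 \left(32 \sqrt{2} + 220\right) = - 17999 \left(220 + 32 \sqrt{2}\right) = -3959780 - 575968 \sqrt{2}$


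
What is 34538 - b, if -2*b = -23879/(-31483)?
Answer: 2174743587/62966 ≈ 34538.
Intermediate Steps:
b = -23879/62966 (b = -(-23879)/(2*(-31483)) = -(-23879)*(-1)/(2*31483) = -½*23879/31483 = -23879/62966 ≈ -0.37924)
34538 - b = 34538 - 1*(-23879/62966) = 34538 + 23879/62966 = 2174743587/62966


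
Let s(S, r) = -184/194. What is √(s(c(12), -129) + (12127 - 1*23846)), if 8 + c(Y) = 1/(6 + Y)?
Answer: 9*I*√1361395/97 ≈ 108.26*I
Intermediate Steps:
c(Y) = -8 + 1/(6 + Y)
s(S, r) = -92/97 (s(S, r) = -184*1/194 = -92/97)
√(s(c(12), -129) + (12127 - 1*23846)) = √(-92/97 + (12127 - 1*23846)) = √(-92/97 + (12127 - 23846)) = √(-92/97 - 11719) = √(-1136835/97) = 9*I*√1361395/97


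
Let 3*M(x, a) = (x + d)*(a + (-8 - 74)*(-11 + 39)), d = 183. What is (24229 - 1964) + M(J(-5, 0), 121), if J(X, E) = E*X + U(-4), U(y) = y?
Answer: -107510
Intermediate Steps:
J(X, E) = -4 + E*X (J(X, E) = E*X - 4 = -4 + E*X)
M(x, a) = (-2296 + a)*(183 + x)/3 (M(x, a) = ((x + 183)*(a + (-8 - 74)*(-11 + 39)))/3 = ((183 + x)*(a - 82*28))/3 = ((183 + x)*(a - 2296))/3 = ((183 + x)*(-2296 + a))/3 = ((-2296 + a)*(183 + x))/3 = (-2296 + a)*(183 + x)/3)
(24229 - 1964) + M(J(-5, 0), 121) = (24229 - 1964) + (-140056 + 61*121 - 2296*(-4 + 0*(-5))/3 + (⅓)*121*(-4 + 0*(-5))) = 22265 + (-140056 + 7381 - 2296*(-4 + 0)/3 + (⅓)*121*(-4 + 0)) = 22265 + (-140056 + 7381 - 2296/3*(-4) + (⅓)*121*(-4)) = 22265 + (-140056 + 7381 + 9184/3 - 484/3) = 22265 - 129775 = -107510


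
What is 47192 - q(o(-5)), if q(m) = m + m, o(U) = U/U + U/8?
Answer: 188765/4 ≈ 47191.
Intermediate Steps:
o(U) = 1 + U/8 (o(U) = 1 + U*(⅛) = 1 + U/8)
q(m) = 2*m
47192 - q(o(-5)) = 47192 - 2*(1 + (⅛)*(-5)) = 47192 - 2*(1 - 5/8) = 47192 - 2*3/8 = 47192 - 1*¾ = 47192 - ¾ = 188765/4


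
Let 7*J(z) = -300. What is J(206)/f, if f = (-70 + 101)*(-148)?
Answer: 75/8029 ≈ 0.0093411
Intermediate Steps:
J(z) = -300/7 (J(z) = (⅐)*(-300) = -300/7)
f = -4588 (f = 31*(-148) = -4588)
J(206)/f = -300/7/(-4588) = -300/7*(-1/4588) = 75/8029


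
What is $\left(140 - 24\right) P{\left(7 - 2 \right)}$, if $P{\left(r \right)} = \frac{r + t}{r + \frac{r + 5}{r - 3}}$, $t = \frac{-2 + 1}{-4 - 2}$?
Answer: $\frac{899}{15} \approx 59.933$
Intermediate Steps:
$t = \frac{1}{6}$ ($t = - \frac{1}{-6} = \left(-1\right) \left(- \frac{1}{6}\right) = \frac{1}{6} \approx 0.16667$)
$P{\left(r \right)} = \frac{\frac{1}{6} + r}{r + \frac{5 + r}{-3 + r}}$ ($P{\left(r \right)} = \frac{r + \frac{1}{6}}{r + \frac{r + 5}{r - 3}} = \frac{\frac{1}{6} + r}{r + \frac{5 + r}{-3 + r}}$)
$\left(140 - 24\right) P{\left(7 - 2 \right)} = \left(140 - 24\right) \frac{-3 - 17 \left(7 - 2\right) + 6 \left(7 - 2\right)^{2}}{6 \left(5 + \left(7 - 2\right)^{2} - 2 \left(7 - 2\right)\right)} = 116 \frac{-3 - 85 + 6 \cdot 5^{2}}{6 \left(5 + 5^{2} - 10\right)} = 116 \frac{-3 - 85 + 6 \cdot 25}{6 \left(5 + 25 - 10\right)} = 116 \frac{-3 - 85 + 150}{6 \cdot 20} = 116 \cdot \frac{1}{6} \cdot \frac{1}{20} \cdot 62 = 116 \cdot \frac{31}{60} = \frac{899}{15}$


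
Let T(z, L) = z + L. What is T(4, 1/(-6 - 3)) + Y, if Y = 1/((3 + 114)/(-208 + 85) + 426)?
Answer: 203438/52281 ≈ 3.8912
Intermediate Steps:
T(z, L) = L + z
Y = 41/17427 (Y = 1/(117/(-123) + 426) = 1/(117*(-1/123) + 426) = 1/(-39/41 + 426) = 1/(17427/41) = 41/17427 ≈ 0.0023527)
T(4, 1/(-6 - 3)) + Y = (1/(-6 - 3) + 4) + 41/17427 = (1/(-9) + 4) + 41/17427 = (-⅑ + 4) + 41/17427 = 35/9 + 41/17427 = 203438/52281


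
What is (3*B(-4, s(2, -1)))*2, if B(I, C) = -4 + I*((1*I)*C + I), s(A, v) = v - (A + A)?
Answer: -408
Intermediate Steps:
s(A, v) = v - 2*A
B(I, C) = -4 + I*(I + C*I) (B(I, C) = -4 + I*(I*C + I) = -4 + I*(C*I + I) = -4 + I*(I + C*I))
(3*B(-4, s(2, -1)))*2 = (3*(-4 + (-4)² + (-1 - 2*2)*(-4)²))*2 = (3*(-4 + 16 + (-1 - 4)*16))*2 = (3*(-4 + 16 - 5*16))*2 = (3*(-4 + 16 - 80))*2 = (3*(-68))*2 = -204*2 = -408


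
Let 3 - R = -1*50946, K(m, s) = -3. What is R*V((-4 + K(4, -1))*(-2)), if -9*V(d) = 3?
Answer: -16983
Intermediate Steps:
V(d) = -⅓ (V(d) = -⅑*3 = -⅓)
R = 50949 (R = 3 - (-1)*50946 = 3 - 1*(-50946) = 3 + 50946 = 50949)
R*V((-4 + K(4, -1))*(-2)) = 50949*(-⅓) = -16983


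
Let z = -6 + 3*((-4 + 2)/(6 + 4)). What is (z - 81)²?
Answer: 191844/25 ≈ 7673.8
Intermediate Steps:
z = -33/5 (z = -6 + 3*(-2/10) = -6 + 3*(-2*⅒) = -6 + 3*(-⅕) = -6 - ⅗ = -33/5 ≈ -6.6000)
(z - 81)² = (-33/5 - 81)² = (-438/5)² = 191844/25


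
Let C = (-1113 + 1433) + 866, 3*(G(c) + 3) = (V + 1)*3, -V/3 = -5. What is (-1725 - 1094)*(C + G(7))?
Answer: -3379981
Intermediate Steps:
V = 15 (V = -3*(-5) = 15)
G(c) = 13 (G(c) = -3 + ((15 + 1)*3)/3 = -3 + (16*3)/3 = -3 + (1/3)*48 = -3 + 16 = 13)
C = 1186 (C = 320 + 866 = 1186)
(-1725 - 1094)*(C + G(7)) = (-1725 - 1094)*(1186 + 13) = -2819*1199 = -3379981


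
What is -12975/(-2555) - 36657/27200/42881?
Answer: 3026693772273/596011595200 ≈ 5.0782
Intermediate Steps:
-12975/(-2555) - 36657/27200/42881 = -12975*(-1/2555) - 36657*1/27200*(1/42881) = 2595/511 - 36657/27200*1/42881 = 2595/511 - 36657/1166363200 = 3026693772273/596011595200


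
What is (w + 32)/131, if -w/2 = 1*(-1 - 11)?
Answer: 56/131 ≈ 0.42748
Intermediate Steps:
w = 24 (w = -2*(-1 - 11) = -2*(-12) = 24)
(w + 32)/131 = (24 + 32)/131 = (1/131)*56 = 56/131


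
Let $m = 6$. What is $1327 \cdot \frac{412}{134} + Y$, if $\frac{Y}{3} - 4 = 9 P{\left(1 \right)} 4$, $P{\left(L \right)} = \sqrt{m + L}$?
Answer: $\frac{274166}{67} + 108 \sqrt{7} \approx 4377.8$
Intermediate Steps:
$P{\left(L \right)} = \sqrt{6 + L}$
$Y = 12 + 108 \sqrt{7}$ ($Y = 12 + 3 \cdot 9 \sqrt{6 + 1} \cdot 4 = 12 + 3 \cdot 9 \sqrt{7} \cdot 4 = 12 + 3 \cdot 36 \sqrt{7} = 12 + 108 \sqrt{7} \approx 297.74$)
$1327 \cdot \frac{412}{134} + Y = 1327 \cdot \frac{412}{134} + \left(12 + 108 \sqrt{7}\right) = 1327 \cdot 412 \cdot \frac{1}{134} + \left(12 + 108 \sqrt{7}\right) = 1327 \cdot \frac{206}{67} + \left(12 + 108 \sqrt{7}\right) = \frac{273362}{67} + \left(12 + 108 \sqrt{7}\right) = \frac{274166}{67} + 108 \sqrt{7}$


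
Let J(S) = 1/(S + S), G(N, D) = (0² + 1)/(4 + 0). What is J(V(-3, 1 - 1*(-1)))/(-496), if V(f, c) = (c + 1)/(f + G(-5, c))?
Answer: 11/11904 ≈ 0.00092406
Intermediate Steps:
G(N, D) = ¼ (G(N, D) = (0 + 1)/4 = 1*(¼) = ¼)
V(f, c) = (1 + c)/(¼ + f) (V(f, c) = (c + 1)/(f + ¼) = (1 + c)/(¼ + f))
J(S) = 1/(2*S)
J(V(-3, 1 - 1*(-1)))/(-496) = (1/(2*((4*(1 + (1 - 1*(-1)))/(1 + 4*(-3))))))/(-496) = (1/(2*((4*(1 + (1 + 1))/(1 - 12)))))*(-1/496) = (1/(2*((4*(1 + 2)/(-11)))))*(-1/496) = (1/(2*((4*(-1/11)*3))))*(-1/496) = (1/(2*(-12/11)))*(-1/496) = ((½)*(-11/12))*(-1/496) = -11/24*(-1/496) = 11/11904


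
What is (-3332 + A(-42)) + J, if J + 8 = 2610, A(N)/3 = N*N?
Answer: 4562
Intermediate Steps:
A(N) = 3*N² (A(N) = 3*(N*N) = 3*N²)
J = 2602 (J = -8 + 2610 = 2602)
(-3332 + A(-42)) + J = (-3332 + 3*(-42)²) + 2602 = (-3332 + 3*1764) + 2602 = (-3332 + 5292) + 2602 = 1960 + 2602 = 4562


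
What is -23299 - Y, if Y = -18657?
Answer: -4642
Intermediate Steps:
-23299 - Y = -23299 - 1*(-18657) = -23299 + 18657 = -4642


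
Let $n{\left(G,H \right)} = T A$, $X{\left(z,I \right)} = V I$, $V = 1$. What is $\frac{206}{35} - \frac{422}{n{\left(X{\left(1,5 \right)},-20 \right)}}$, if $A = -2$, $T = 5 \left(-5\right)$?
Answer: $- \frac{447}{175} \approx -2.5543$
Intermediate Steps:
$T = -25$
$X{\left(z,I \right)} = I$ ($X{\left(z,I \right)} = 1 I = I$)
$n{\left(G,H \right)} = 50$ ($n{\left(G,H \right)} = \left(-25\right) \left(-2\right) = 50$)
$\frac{206}{35} - \frac{422}{n{\left(X{\left(1,5 \right)},-20 \right)}} = \frac{206}{35} - \frac{422}{50} = 206 \cdot \frac{1}{35} - \frac{211}{25} = \frac{206}{35} - \frac{211}{25} = - \frac{447}{175}$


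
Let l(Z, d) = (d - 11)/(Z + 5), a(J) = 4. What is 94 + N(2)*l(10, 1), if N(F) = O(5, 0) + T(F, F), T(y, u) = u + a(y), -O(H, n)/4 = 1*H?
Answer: 310/3 ≈ 103.33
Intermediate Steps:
l(Z, d) = (-11 + d)/(5 + Z)
O(H, n) = -4*H
T(y, u) = 4 + u (T(y, u) = u + 4 = 4 + u)
N(F) = -16 + F (N(F) = -4*5 + (4 + F) = -20 + (4 + F) = -16 + F)
94 + N(2)*l(10, 1) = 94 + (-16 + 2)*((-11 + 1)/(5 + 10)) = 94 - 14*(-10)/15 = 94 - 14*(-⅔) = 94 + 28/3 = 310/3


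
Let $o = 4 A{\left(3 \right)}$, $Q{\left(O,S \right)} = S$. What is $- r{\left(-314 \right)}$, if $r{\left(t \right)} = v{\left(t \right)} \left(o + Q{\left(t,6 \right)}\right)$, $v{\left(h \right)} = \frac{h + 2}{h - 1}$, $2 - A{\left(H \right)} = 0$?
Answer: $- \frac{208}{15} \approx -13.867$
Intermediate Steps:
$A{\left(H \right)} = 2$ ($A{\left(H \right)} = 2 - 0 = 2 + 0 = 2$)
$o = 8$ ($o = 4 \cdot 2 = 8$)
$v{\left(h \right)} = \frac{2 + h}{-1 + h}$
$r{\left(t \right)} = \frac{14 \left(2 + t\right)}{-1 + t}$ ($r{\left(t \right)} = \frac{2 + t}{-1 + t} \left(8 + 6\right) = \frac{2 + t}{-1 + t} 14 = \frac{14 \left(2 + t\right)}{-1 + t}$)
$- r{\left(-314 \right)} = - \frac{14 \left(2 - 314\right)}{-1 - 314} = - \frac{14 \left(-312\right)}{-315} = - \frac{14 \left(-1\right) \left(-312\right)}{315} = \left(-1\right) \frac{208}{15} = - \frac{208}{15}$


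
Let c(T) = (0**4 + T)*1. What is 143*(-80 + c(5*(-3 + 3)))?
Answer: -11440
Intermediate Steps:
c(T) = T (c(T) = (0 + T)*1 = T*1 = T)
143*(-80 + c(5*(-3 + 3))) = 143*(-80 + 5*(-3 + 3)) = 143*(-80 + 5*0) = 143*(-80 + 0) = 143*(-80) = -11440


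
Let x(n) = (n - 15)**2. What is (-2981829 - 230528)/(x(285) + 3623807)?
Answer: -3212357/3696707 ≈ -0.86898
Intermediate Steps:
x(n) = (-15 + n)**2
(-2981829 - 230528)/(x(285) + 3623807) = (-2981829 - 230528)/((-15 + 285)**2 + 3623807) = -3212357/(270**2 + 3623807) = -3212357/(72900 + 3623807) = -3212357/3696707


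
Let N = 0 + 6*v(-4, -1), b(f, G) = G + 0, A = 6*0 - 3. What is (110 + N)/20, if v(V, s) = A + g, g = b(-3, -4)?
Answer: 17/5 ≈ 3.4000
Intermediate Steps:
A = -3 (A = 0 - 3 = -3)
b(f, G) = G
g = -4
v(V, s) = -7 (v(V, s) = -3 - 4 = -7)
N = -42 (N = 0 + 6*(-7) = 0 - 42 = -42)
(110 + N)/20 = (110 - 42)/20 = 68*(1/20) = 17/5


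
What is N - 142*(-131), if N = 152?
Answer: 18754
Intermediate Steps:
N - 142*(-131) = 152 - 142*(-131) = 152 + 18602 = 18754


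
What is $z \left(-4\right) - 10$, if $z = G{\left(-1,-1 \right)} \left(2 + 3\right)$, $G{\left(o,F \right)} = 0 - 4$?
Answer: $70$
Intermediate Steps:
$G{\left(o,F \right)} = -4$ ($G{\left(o,F \right)} = 0 - 4 = -4$)
$z = -20$ ($z = - 4 \left(2 + 3\right) = \left(-4\right) 5 = -20$)
$z \left(-4\right) - 10 = \left(-20\right) \left(-4\right) - 10 = 80 - 10 = 70$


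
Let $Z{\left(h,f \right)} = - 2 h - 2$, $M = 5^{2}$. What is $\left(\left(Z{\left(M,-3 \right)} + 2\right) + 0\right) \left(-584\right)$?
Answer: $29200$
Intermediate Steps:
$M = 25$
$Z{\left(h,f \right)} = -2 - 2 h$
$\left(\left(Z{\left(M,-3 \right)} + 2\right) + 0\right) \left(-584\right) = \left(\left(\left(-2 - 50\right) + 2\right) + 0\right) \left(-584\right) = \left(\left(-52 + 2\right) + 0\right) \left(-584\right) = \left(-50 + 0\right) \left(-584\right) = \left(-50\right) \left(-584\right) = 29200$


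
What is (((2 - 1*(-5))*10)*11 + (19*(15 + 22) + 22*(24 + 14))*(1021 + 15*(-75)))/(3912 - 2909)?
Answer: -159286/1003 ≈ -158.81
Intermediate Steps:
(((2 - 1*(-5))*10)*11 + (19*(15 + 22) + 22*(24 + 14))*(1021 + 15*(-75)))/(3912 - 2909) = (((2 + 5)*10)*11 + (19*37 + 22*38)*(1021 - 1125))/1003 = ((7*10)*11 + (703 + 836)*(-104))*(1/1003) = (70*11 + 1539*(-104))*(1/1003) = (770 - 160056)*(1/1003) = -159286*1/1003 = -159286/1003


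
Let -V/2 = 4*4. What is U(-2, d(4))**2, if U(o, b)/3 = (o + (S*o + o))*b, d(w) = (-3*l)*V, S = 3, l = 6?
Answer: 298598400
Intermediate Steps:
V = -32 (V = -8*4 = -2*16 = -32)
d(w) = 576 (d(w) = -3*6*(-32) = -18*(-32) = 576)
U(o, b) = 15*b*o (U(o, b) = 3*((o + (3*o + o))*b) = 3*((o + 4*o)*b) = 3*((5*o)*b) = 3*(5*b*o) = 15*b*o)
U(-2, d(4))**2 = (15*576*(-2))**2 = (-17280)**2 = 298598400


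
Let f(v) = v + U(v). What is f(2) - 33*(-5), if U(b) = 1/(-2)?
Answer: 333/2 ≈ 166.50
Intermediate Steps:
U(b) = -1/2
f(v) = -1/2 + v (f(v) = v - 1/2 = -1/2 + v)
f(2) - 33*(-5) = (-1/2 + 2) - 33*(-5) = 3/2 + 165 = 333/2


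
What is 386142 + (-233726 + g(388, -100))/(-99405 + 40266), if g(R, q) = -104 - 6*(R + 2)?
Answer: 22836287908/59139 ≈ 3.8615e+5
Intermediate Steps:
g(R, q) = -116 - 6*R (g(R, q) = -104 - 6*(2 + R) = -104 + (-12 - 6*R) = -116 - 6*R)
386142 + (-233726 + g(388, -100))/(-99405 + 40266) = 386142 + (-233726 + (-116 - 6*388))/(-99405 + 40266) = 386142 + (-233726 + (-116 - 2328))/(-59139) = 386142 + (-233726 - 2444)*(-1/59139) = 386142 - 236170*(-1/59139) = 386142 + 236170/59139 = 22836287908/59139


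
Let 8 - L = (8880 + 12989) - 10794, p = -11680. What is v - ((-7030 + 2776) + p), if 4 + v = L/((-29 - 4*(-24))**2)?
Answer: 71498703/4489 ≈ 15928.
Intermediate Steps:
L = -11067 (L = 8 - ((8880 + 12989) - 10794) = 8 - (21869 - 10794) = 8 - 1*11075 = 8 - 11075 = -11067)
v = -29023/4489 (v = -4 - 11067/(-29 - 4*(-24))**2 = -4 - 11067/(-29 + 96)**2 = -4 - 11067/(67**2) = -4 - 11067/4489 = -29023/4489 ≈ -6.4654)
v - ((-7030 + 2776) + p) = -29023/4489 - ((-7030 + 2776) - 11680) = -29023/4489 - (-4254 - 11680) = -29023/4489 - 1*(-15934) = -29023/4489 + 15934 = 71498703/4489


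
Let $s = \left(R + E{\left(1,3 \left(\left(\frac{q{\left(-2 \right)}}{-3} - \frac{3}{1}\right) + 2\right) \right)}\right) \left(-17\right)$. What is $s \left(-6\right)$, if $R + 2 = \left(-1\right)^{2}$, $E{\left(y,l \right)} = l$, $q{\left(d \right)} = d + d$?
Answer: $0$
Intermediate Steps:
$q{\left(d \right)} = 2 d$
$R = -1$ ($R = -2 + \left(-1\right)^{2} = -2 + 1 = -1$)
$s = 0$ ($s = \left(-1 + 3 \left(\left(\frac{2 \left(-2\right)}{-3} - \frac{3}{1}\right) + 2\right)\right) \left(-17\right) = \left(-1 + 3 \left(\left(\left(-4\right) \left(- \frac{1}{3}\right) - 3\right) + 2\right)\right) \left(-17\right) = \left(-1 + 3 \left(\left(\frac{4}{3} - 3\right) + 2\right)\right) \left(-17\right) = \left(-1 + 3 \left(- \frac{5}{3} + 2\right)\right) \left(-17\right) = \left(-1 + 3 \cdot \frac{1}{3}\right) \left(-17\right) = \left(-1 + 1\right) \left(-17\right) = 0 \left(-17\right) = 0$)
$s \left(-6\right) = 0 \left(-6\right) = 0$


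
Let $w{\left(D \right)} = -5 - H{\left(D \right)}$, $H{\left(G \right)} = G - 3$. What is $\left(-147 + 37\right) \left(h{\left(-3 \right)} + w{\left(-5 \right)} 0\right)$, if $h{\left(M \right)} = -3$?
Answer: $330$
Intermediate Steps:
$H{\left(G \right)} = -3 + G$
$w{\left(D \right)} = -2 - D$ ($w{\left(D \right)} = -5 - \left(-3 + D\right) = -2 - D$)
$\left(-147 + 37\right) \left(h{\left(-3 \right)} + w{\left(-5 \right)} 0\right) = \left(-147 + 37\right) \left(-3 + \left(-2 - -5\right) 0\right) = - 110 \left(-3 + \left(-2 + 5\right) 0\right) = - 110 \left(-3 + 3 \cdot 0\right) = - 110 \left(-3 + 0\right) = \left(-110\right) \left(-3\right) = 330$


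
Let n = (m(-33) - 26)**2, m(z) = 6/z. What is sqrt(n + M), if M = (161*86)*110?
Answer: 2*sqrt(46093301)/11 ≈ 1234.4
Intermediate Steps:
M = 1523060 (M = 13846*110 = 1523060)
n = 82944/121 (n = (6/(-33) - 26)**2 = (6*(-1/33) - 26)**2 = (-2/11 - 26)**2 = (-288/11)**2 = 82944/121 ≈ 685.49)
sqrt(n + M) = sqrt(82944/121 + 1523060) = sqrt(184373204/121) = 2*sqrt(46093301)/11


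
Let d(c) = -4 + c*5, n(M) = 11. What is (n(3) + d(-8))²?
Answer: 1089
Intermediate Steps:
d(c) = -4 + 5*c
(n(3) + d(-8))² = (11 + (-4 + 5*(-8)))² = (11 + (-4 - 40))² = (11 - 44)² = (-33)² = 1089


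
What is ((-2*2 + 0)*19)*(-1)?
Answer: 76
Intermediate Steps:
((-2*2 + 0)*19)*(-1) = ((-4 + 0)*19)*(-1) = -4*19*(-1) = -76*(-1) = 76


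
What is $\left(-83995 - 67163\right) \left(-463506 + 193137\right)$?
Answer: $40868437302$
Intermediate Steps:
$\left(-83995 - 67163\right) \left(-463506 + 193137\right) = \left(-151158\right) \left(-270369\right) = 40868437302$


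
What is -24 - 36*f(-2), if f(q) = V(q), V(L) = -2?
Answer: 48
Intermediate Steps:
f(q) = -2
-24 - 36*f(-2) = -24 - 36*(-2) = -24 + 72 = 48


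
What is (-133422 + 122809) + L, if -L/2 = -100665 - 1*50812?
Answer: 292341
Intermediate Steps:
L = 302954 (L = -2*(-100665 - 1*50812) = -2*(-100665 - 50812) = -2*(-151477) = 302954)
(-133422 + 122809) + L = (-133422 + 122809) + 302954 = -10613 + 302954 = 292341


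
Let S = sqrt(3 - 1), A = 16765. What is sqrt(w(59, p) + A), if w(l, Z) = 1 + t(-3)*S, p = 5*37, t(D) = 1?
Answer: sqrt(16766 + sqrt(2)) ≈ 129.49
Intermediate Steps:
S = sqrt(2) ≈ 1.4142
p = 185
w(l, Z) = 1 + sqrt(2) (w(l, Z) = 1 + 1*sqrt(2) = 1 + sqrt(2))
sqrt(w(59, p) + A) = sqrt((1 + sqrt(2)) + 16765) = sqrt(16766 + sqrt(2))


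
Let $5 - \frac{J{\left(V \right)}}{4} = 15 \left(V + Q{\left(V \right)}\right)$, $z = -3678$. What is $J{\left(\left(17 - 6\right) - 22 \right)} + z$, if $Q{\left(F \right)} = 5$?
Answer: $-3298$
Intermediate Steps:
$J{\left(V \right)} = -280 - 60 V$ ($J{\left(V \right)} = 20 - 4 \cdot 15 \left(V + 5\right) = 20 - 4 \cdot 15 \left(5 + V\right) = 20 - 4 \left(75 + 15 V\right) = 20 - \left(300 + 60 V\right) = -280 - 60 V$)
$J{\left(\left(17 - 6\right) - 22 \right)} + z = \left(-280 - 60 \left(\left(17 - 6\right) - 22\right)\right) - 3678 = \left(-280 - 60 \left(11 - 22\right)\right) - 3678 = \left(-280 - -660\right) - 3678 = \left(-280 + 660\right) - 3678 = 380 - 3678 = -3298$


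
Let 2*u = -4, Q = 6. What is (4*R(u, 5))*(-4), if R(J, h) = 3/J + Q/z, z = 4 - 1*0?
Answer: 0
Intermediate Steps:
z = 4 (z = 4 + 0 = 4)
u = -2 (u = (½)*(-4) = -2)
R(J, h) = 3/2 + 3/J (R(J, h) = 3/J + 6/4 = 3/J + 6*(¼) = 3/J + 3/2 = 3/2 + 3/J)
(4*R(u, 5))*(-4) = (4*(3/2 + 3/(-2)))*(-4) = (4*(3/2 + 3*(-½)))*(-4) = (4*(3/2 - 3/2))*(-4) = (4*0)*(-4) = 0*(-4) = 0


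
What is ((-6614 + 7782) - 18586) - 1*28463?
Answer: -45881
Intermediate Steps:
((-6614 + 7782) - 18586) - 1*28463 = (1168 - 18586) - 28463 = -17418 - 28463 = -45881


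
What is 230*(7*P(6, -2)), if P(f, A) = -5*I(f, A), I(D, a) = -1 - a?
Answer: -8050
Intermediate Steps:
P(f, A) = 5 + 5*A (P(f, A) = -5*(-1 - A) = 5 + 5*A)
230*(7*P(6, -2)) = 230*(7*(5 + 5*(-2))) = 230*(7*(5 - 10)) = 230*(7*(-5)) = 230*(-35) = -8050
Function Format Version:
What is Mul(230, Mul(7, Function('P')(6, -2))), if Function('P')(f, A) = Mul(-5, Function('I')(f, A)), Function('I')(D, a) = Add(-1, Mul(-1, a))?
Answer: -8050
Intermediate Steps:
Function('P')(f, A) = Add(5, Mul(5, A)) (Function('P')(f, A) = Mul(-5, Add(-1, Mul(-1, A))) = Add(5, Mul(5, A)))
Mul(230, Mul(7, Function('P')(6, -2))) = Mul(230, Mul(7, Add(5, Mul(5, -2)))) = Mul(230, Mul(7, Add(5, -10))) = Mul(230, Mul(7, -5)) = Mul(230, -35) = -8050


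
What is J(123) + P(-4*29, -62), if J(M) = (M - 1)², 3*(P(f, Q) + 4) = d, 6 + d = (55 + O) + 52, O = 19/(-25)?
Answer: 1118506/75 ≈ 14913.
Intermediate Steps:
O = -19/25 (O = 19*(-1/25) = -19/25 ≈ -0.76000)
d = 2506/25 (d = -6 + ((55 - 19/25) + 52) = -6 + (1356/25 + 52) = -6 + 2656/25 = 2506/25 ≈ 100.24)
P(f, Q) = 2206/75 (P(f, Q) = -4 + (⅓)*(2506/25) = -4 + 2506/75 = 2206/75)
J(M) = (-1 + M)²
J(123) + P(-4*29, -62) = (-1 + 123)² + 2206/75 = 122² + 2206/75 = 14884 + 2206/75 = 1118506/75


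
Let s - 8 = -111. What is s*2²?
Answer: -412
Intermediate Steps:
s = -103 (s = 8 - 111 = -103)
s*2² = -103*2² = -103*4 = -412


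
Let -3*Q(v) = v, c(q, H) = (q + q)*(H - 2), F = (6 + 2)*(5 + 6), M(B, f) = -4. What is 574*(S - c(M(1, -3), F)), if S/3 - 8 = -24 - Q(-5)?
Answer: 364490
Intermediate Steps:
F = 88 (F = 8*11 = 88)
c(q, H) = 2*q*(-2 + H) (c(q, H) = (2*q)*(-2 + H) = 2*q*(-2 + H))
Q(v) = -v/3
S = -53 (S = 24 + 3*(-24 - (-1)*(-5)/3) = 24 + 3*(-24 - 1*5/3) = 24 + 3*(-24 - 5/3) = 24 + 3*(-77/3) = 24 - 77 = -53)
574*(S - c(M(1, -3), F)) = 574*(-53 - 2*(-4)*(-2 + 88)) = 574*(-53 - 2*(-4)*86) = 574*(-53 - 1*(-688)) = 574*(-53 + 688) = 574*635 = 364490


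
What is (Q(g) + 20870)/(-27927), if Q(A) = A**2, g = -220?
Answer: -23090/9309 ≈ -2.4804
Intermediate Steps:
(Q(g) + 20870)/(-27927) = ((-220)**2 + 20870)/(-27927) = (48400 + 20870)*(-1/27927) = 69270*(-1/27927) = -23090/9309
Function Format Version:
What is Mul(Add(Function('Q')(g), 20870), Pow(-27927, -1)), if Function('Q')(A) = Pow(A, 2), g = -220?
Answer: Rational(-23090, 9309) ≈ -2.4804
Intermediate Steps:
Mul(Add(Function('Q')(g), 20870), Pow(-27927, -1)) = Mul(Add(Pow(-220, 2), 20870), Pow(-27927, -1)) = Mul(Add(48400, 20870), Rational(-1, 27927)) = Mul(69270, Rational(-1, 27927)) = Rational(-23090, 9309)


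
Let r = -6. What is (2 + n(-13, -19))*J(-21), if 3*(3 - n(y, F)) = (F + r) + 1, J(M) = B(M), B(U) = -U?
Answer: 273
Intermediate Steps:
J(M) = -M
n(y, F) = 14/3 - F/3 (n(y, F) = 3 - ((F - 6) + 1)/3 = 3 - ((-6 + F) + 1)/3 = 3 - (-5 + F)/3 = 3 + (5/3 - F/3) = 14/3 - F/3)
(2 + n(-13, -19))*J(-21) = (2 + (14/3 - ⅓*(-19)))*(-1*(-21)) = (2 + (14/3 + 19/3))*21 = (2 + 11)*21 = 13*21 = 273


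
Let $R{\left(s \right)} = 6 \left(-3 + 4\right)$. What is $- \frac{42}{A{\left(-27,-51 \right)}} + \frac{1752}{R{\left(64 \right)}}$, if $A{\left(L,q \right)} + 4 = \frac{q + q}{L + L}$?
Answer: $\frac{5926}{19} \approx 311.89$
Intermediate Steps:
$A{\left(L,q \right)} = -4 + \frac{q}{L}$ ($A{\left(L,q \right)} = -4 + \frac{q + q}{L + L} = -4 + \frac{2 q}{2 L} = -4 + 2 q \frac{1}{2 L} = -4 + \frac{q}{L}$)
$R{\left(s \right)} = 6$ ($R{\left(s \right)} = 6 \cdot 1 = 6$)
$- \frac{42}{A{\left(-27,-51 \right)}} + \frac{1752}{R{\left(64 \right)}} = - \frac{42}{-4 - \frac{51}{-27}} + \frac{1752}{6} = - \frac{42}{-4 - - \frac{17}{9}} + 1752 \cdot \frac{1}{6} = - \frac{42}{-4 + \frac{17}{9}} + 292 = - \frac{42}{- \frac{19}{9}} + 292 = \left(-42\right) \left(- \frac{9}{19}\right) + 292 = \frac{378}{19} + 292 = \frac{5926}{19}$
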